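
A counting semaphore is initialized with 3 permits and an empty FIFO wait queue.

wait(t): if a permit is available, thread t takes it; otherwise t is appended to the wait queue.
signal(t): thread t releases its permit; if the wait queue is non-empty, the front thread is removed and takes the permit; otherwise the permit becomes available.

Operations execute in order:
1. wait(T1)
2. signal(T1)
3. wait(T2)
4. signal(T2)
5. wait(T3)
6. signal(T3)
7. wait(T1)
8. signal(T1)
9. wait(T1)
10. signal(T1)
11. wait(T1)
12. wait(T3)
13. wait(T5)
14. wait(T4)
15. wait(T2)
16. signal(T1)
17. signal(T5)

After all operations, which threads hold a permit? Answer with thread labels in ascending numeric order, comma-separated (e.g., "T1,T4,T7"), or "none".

Step 1: wait(T1) -> count=2 queue=[] holders={T1}
Step 2: signal(T1) -> count=3 queue=[] holders={none}
Step 3: wait(T2) -> count=2 queue=[] holders={T2}
Step 4: signal(T2) -> count=3 queue=[] holders={none}
Step 5: wait(T3) -> count=2 queue=[] holders={T3}
Step 6: signal(T3) -> count=3 queue=[] holders={none}
Step 7: wait(T1) -> count=2 queue=[] holders={T1}
Step 8: signal(T1) -> count=3 queue=[] holders={none}
Step 9: wait(T1) -> count=2 queue=[] holders={T1}
Step 10: signal(T1) -> count=3 queue=[] holders={none}
Step 11: wait(T1) -> count=2 queue=[] holders={T1}
Step 12: wait(T3) -> count=1 queue=[] holders={T1,T3}
Step 13: wait(T5) -> count=0 queue=[] holders={T1,T3,T5}
Step 14: wait(T4) -> count=0 queue=[T4] holders={T1,T3,T5}
Step 15: wait(T2) -> count=0 queue=[T4,T2] holders={T1,T3,T5}
Step 16: signal(T1) -> count=0 queue=[T2] holders={T3,T4,T5}
Step 17: signal(T5) -> count=0 queue=[] holders={T2,T3,T4}
Final holders: T2,T3,T4

Answer: T2,T3,T4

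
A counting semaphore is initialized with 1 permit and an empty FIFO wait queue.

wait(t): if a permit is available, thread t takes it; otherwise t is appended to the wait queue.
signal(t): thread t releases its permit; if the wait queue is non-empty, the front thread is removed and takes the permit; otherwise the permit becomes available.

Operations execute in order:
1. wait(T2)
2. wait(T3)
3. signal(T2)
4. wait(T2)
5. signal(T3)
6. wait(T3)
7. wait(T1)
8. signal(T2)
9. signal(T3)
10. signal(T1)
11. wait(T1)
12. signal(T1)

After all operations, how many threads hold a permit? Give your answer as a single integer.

Step 1: wait(T2) -> count=0 queue=[] holders={T2}
Step 2: wait(T3) -> count=0 queue=[T3] holders={T2}
Step 3: signal(T2) -> count=0 queue=[] holders={T3}
Step 4: wait(T2) -> count=0 queue=[T2] holders={T3}
Step 5: signal(T3) -> count=0 queue=[] holders={T2}
Step 6: wait(T3) -> count=0 queue=[T3] holders={T2}
Step 7: wait(T1) -> count=0 queue=[T3,T1] holders={T2}
Step 8: signal(T2) -> count=0 queue=[T1] holders={T3}
Step 9: signal(T3) -> count=0 queue=[] holders={T1}
Step 10: signal(T1) -> count=1 queue=[] holders={none}
Step 11: wait(T1) -> count=0 queue=[] holders={T1}
Step 12: signal(T1) -> count=1 queue=[] holders={none}
Final holders: {none} -> 0 thread(s)

Answer: 0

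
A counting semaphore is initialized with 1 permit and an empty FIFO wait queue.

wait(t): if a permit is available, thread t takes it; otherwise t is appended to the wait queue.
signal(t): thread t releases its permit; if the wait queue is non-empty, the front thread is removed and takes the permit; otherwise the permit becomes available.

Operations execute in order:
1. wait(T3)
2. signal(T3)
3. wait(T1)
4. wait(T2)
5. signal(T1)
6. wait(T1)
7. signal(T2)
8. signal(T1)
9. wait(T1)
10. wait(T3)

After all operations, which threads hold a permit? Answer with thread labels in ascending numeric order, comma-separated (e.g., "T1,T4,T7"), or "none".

Answer: T1

Derivation:
Step 1: wait(T3) -> count=0 queue=[] holders={T3}
Step 2: signal(T3) -> count=1 queue=[] holders={none}
Step 3: wait(T1) -> count=0 queue=[] holders={T1}
Step 4: wait(T2) -> count=0 queue=[T2] holders={T1}
Step 5: signal(T1) -> count=0 queue=[] holders={T2}
Step 6: wait(T1) -> count=0 queue=[T1] holders={T2}
Step 7: signal(T2) -> count=0 queue=[] holders={T1}
Step 8: signal(T1) -> count=1 queue=[] holders={none}
Step 9: wait(T1) -> count=0 queue=[] holders={T1}
Step 10: wait(T3) -> count=0 queue=[T3] holders={T1}
Final holders: T1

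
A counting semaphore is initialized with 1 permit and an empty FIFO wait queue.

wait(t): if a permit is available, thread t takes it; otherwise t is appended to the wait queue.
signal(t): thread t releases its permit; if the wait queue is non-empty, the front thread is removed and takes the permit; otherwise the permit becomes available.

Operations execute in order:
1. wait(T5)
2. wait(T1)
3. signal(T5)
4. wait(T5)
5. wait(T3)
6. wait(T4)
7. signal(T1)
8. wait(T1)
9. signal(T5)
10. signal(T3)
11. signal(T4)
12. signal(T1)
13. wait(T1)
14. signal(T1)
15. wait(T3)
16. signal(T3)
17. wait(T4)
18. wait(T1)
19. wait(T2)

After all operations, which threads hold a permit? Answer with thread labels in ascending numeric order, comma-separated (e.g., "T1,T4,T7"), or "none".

Step 1: wait(T5) -> count=0 queue=[] holders={T5}
Step 2: wait(T1) -> count=0 queue=[T1] holders={T5}
Step 3: signal(T5) -> count=0 queue=[] holders={T1}
Step 4: wait(T5) -> count=0 queue=[T5] holders={T1}
Step 5: wait(T3) -> count=0 queue=[T5,T3] holders={T1}
Step 6: wait(T4) -> count=0 queue=[T5,T3,T4] holders={T1}
Step 7: signal(T1) -> count=0 queue=[T3,T4] holders={T5}
Step 8: wait(T1) -> count=0 queue=[T3,T4,T1] holders={T5}
Step 9: signal(T5) -> count=0 queue=[T4,T1] holders={T3}
Step 10: signal(T3) -> count=0 queue=[T1] holders={T4}
Step 11: signal(T4) -> count=0 queue=[] holders={T1}
Step 12: signal(T1) -> count=1 queue=[] holders={none}
Step 13: wait(T1) -> count=0 queue=[] holders={T1}
Step 14: signal(T1) -> count=1 queue=[] holders={none}
Step 15: wait(T3) -> count=0 queue=[] holders={T3}
Step 16: signal(T3) -> count=1 queue=[] holders={none}
Step 17: wait(T4) -> count=0 queue=[] holders={T4}
Step 18: wait(T1) -> count=0 queue=[T1] holders={T4}
Step 19: wait(T2) -> count=0 queue=[T1,T2] holders={T4}
Final holders: T4

Answer: T4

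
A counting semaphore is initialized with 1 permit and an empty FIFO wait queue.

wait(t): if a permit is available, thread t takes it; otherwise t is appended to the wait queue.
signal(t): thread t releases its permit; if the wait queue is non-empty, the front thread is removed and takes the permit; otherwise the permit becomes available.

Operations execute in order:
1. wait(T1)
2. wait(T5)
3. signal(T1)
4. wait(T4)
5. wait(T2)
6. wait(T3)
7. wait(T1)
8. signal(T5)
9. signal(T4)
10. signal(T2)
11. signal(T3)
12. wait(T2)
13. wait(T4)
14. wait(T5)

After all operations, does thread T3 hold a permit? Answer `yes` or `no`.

Answer: no

Derivation:
Step 1: wait(T1) -> count=0 queue=[] holders={T1}
Step 2: wait(T5) -> count=0 queue=[T5] holders={T1}
Step 3: signal(T1) -> count=0 queue=[] holders={T5}
Step 4: wait(T4) -> count=0 queue=[T4] holders={T5}
Step 5: wait(T2) -> count=0 queue=[T4,T2] holders={T5}
Step 6: wait(T3) -> count=0 queue=[T4,T2,T3] holders={T5}
Step 7: wait(T1) -> count=0 queue=[T4,T2,T3,T1] holders={T5}
Step 8: signal(T5) -> count=0 queue=[T2,T3,T1] holders={T4}
Step 9: signal(T4) -> count=0 queue=[T3,T1] holders={T2}
Step 10: signal(T2) -> count=0 queue=[T1] holders={T3}
Step 11: signal(T3) -> count=0 queue=[] holders={T1}
Step 12: wait(T2) -> count=0 queue=[T2] holders={T1}
Step 13: wait(T4) -> count=0 queue=[T2,T4] holders={T1}
Step 14: wait(T5) -> count=0 queue=[T2,T4,T5] holders={T1}
Final holders: {T1} -> T3 not in holders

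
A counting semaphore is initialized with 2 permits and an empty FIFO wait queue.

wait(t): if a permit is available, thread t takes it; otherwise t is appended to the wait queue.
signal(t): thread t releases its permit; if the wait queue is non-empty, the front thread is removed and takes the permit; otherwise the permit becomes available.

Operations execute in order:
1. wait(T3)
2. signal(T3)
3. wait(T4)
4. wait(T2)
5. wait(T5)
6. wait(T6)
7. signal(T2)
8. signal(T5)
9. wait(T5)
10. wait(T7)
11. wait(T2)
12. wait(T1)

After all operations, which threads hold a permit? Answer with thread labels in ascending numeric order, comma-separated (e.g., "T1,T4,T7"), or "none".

Step 1: wait(T3) -> count=1 queue=[] holders={T3}
Step 2: signal(T3) -> count=2 queue=[] holders={none}
Step 3: wait(T4) -> count=1 queue=[] holders={T4}
Step 4: wait(T2) -> count=0 queue=[] holders={T2,T4}
Step 5: wait(T5) -> count=0 queue=[T5] holders={T2,T4}
Step 6: wait(T6) -> count=0 queue=[T5,T6] holders={T2,T4}
Step 7: signal(T2) -> count=0 queue=[T6] holders={T4,T5}
Step 8: signal(T5) -> count=0 queue=[] holders={T4,T6}
Step 9: wait(T5) -> count=0 queue=[T5] holders={T4,T6}
Step 10: wait(T7) -> count=0 queue=[T5,T7] holders={T4,T6}
Step 11: wait(T2) -> count=0 queue=[T5,T7,T2] holders={T4,T6}
Step 12: wait(T1) -> count=0 queue=[T5,T7,T2,T1] holders={T4,T6}
Final holders: T4,T6

Answer: T4,T6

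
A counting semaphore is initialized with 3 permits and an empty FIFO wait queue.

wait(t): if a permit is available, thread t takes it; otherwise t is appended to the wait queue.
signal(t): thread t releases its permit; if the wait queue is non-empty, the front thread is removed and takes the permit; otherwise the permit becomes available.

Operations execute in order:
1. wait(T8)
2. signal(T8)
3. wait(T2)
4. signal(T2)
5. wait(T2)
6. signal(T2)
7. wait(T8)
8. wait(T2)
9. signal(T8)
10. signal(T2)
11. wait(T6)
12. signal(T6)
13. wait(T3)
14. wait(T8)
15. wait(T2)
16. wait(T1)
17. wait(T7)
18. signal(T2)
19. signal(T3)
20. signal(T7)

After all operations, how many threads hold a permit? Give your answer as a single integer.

Step 1: wait(T8) -> count=2 queue=[] holders={T8}
Step 2: signal(T8) -> count=3 queue=[] holders={none}
Step 3: wait(T2) -> count=2 queue=[] holders={T2}
Step 4: signal(T2) -> count=3 queue=[] holders={none}
Step 5: wait(T2) -> count=2 queue=[] holders={T2}
Step 6: signal(T2) -> count=3 queue=[] holders={none}
Step 7: wait(T8) -> count=2 queue=[] holders={T8}
Step 8: wait(T2) -> count=1 queue=[] holders={T2,T8}
Step 9: signal(T8) -> count=2 queue=[] holders={T2}
Step 10: signal(T2) -> count=3 queue=[] holders={none}
Step 11: wait(T6) -> count=2 queue=[] holders={T6}
Step 12: signal(T6) -> count=3 queue=[] holders={none}
Step 13: wait(T3) -> count=2 queue=[] holders={T3}
Step 14: wait(T8) -> count=1 queue=[] holders={T3,T8}
Step 15: wait(T2) -> count=0 queue=[] holders={T2,T3,T8}
Step 16: wait(T1) -> count=0 queue=[T1] holders={T2,T3,T8}
Step 17: wait(T7) -> count=0 queue=[T1,T7] holders={T2,T3,T8}
Step 18: signal(T2) -> count=0 queue=[T7] holders={T1,T3,T8}
Step 19: signal(T3) -> count=0 queue=[] holders={T1,T7,T8}
Step 20: signal(T7) -> count=1 queue=[] holders={T1,T8}
Final holders: {T1,T8} -> 2 thread(s)

Answer: 2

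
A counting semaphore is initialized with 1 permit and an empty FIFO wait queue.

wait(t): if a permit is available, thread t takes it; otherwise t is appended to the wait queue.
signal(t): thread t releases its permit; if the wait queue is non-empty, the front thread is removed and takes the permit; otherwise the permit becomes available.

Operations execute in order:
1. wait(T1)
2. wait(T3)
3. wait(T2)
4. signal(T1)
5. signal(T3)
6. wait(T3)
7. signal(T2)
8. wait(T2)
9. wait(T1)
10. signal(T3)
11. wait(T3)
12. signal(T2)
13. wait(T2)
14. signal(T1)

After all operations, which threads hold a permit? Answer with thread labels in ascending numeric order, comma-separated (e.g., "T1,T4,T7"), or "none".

Answer: T3

Derivation:
Step 1: wait(T1) -> count=0 queue=[] holders={T1}
Step 2: wait(T3) -> count=0 queue=[T3] holders={T1}
Step 3: wait(T2) -> count=0 queue=[T3,T2] holders={T1}
Step 4: signal(T1) -> count=0 queue=[T2] holders={T3}
Step 5: signal(T3) -> count=0 queue=[] holders={T2}
Step 6: wait(T3) -> count=0 queue=[T3] holders={T2}
Step 7: signal(T2) -> count=0 queue=[] holders={T3}
Step 8: wait(T2) -> count=0 queue=[T2] holders={T3}
Step 9: wait(T1) -> count=0 queue=[T2,T1] holders={T3}
Step 10: signal(T3) -> count=0 queue=[T1] holders={T2}
Step 11: wait(T3) -> count=0 queue=[T1,T3] holders={T2}
Step 12: signal(T2) -> count=0 queue=[T3] holders={T1}
Step 13: wait(T2) -> count=0 queue=[T3,T2] holders={T1}
Step 14: signal(T1) -> count=0 queue=[T2] holders={T3}
Final holders: T3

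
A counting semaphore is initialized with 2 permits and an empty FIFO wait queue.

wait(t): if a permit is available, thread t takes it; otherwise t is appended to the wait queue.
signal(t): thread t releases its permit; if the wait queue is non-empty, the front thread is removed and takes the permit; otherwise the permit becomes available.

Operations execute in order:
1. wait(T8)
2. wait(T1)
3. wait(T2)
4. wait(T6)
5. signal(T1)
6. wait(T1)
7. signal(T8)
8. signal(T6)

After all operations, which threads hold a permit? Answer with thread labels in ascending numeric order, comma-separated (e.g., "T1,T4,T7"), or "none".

Step 1: wait(T8) -> count=1 queue=[] holders={T8}
Step 2: wait(T1) -> count=0 queue=[] holders={T1,T8}
Step 3: wait(T2) -> count=0 queue=[T2] holders={T1,T8}
Step 4: wait(T6) -> count=0 queue=[T2,T6] holders={T1,T8}
Step 5: signal(T1) -> count=0 queue=[T6] holders={T2,T8}
Step 6: wait(T1) -> count=0 queue=[T6,T1] holders={T2,T8}
Step 7: signal(T8) -> count=0 queue=[T1] holders={T2,T6}
Step 8: signal(T6) -> count=0 queue=[] holders={T1,T2}
Final holders: T1,T2

Answer: T1,T2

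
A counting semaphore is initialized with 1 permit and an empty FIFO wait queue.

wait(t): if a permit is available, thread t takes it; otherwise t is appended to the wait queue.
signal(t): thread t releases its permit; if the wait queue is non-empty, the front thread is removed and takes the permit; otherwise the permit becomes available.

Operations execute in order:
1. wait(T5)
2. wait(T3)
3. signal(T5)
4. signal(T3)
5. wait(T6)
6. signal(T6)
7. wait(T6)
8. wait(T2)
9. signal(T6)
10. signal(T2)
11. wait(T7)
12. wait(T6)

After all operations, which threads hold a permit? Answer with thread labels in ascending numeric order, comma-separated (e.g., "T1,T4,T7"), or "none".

Step 1: wait(T5) -> count=0 queue=[] holders={T5}
Step 2: wait(T3) -> count=0 queue=[T3] holders={T5}
Step 3: signal(T5) -> count=0 queue=[] holders={T3}
Step 4: signal(T3) -> count=1 queue=[] holders={none}
Step 5: wait(T6) -> count=0 queue=[] holders={T6}
Step 6: signal(T6) -> count=1 queue=[] holders={none}
Step 7: wait(T6) -> count=0 queue=[] holders={T6}
Step 8: wait(T2) -> count=0 queue=[T2] holders={T6}
Step 9: signal(T6) -> count=0 queue=[] holders={T2}
Step 10: signal(T2) -> count=1 queue=[] holders={none}
Step 11: wait(T7) -> count=0 queue=[] holders={T7}
Step 12: wait(T6) -> count=0 queue=[T6] holders={T7}
Final holders: T7

Answer: T7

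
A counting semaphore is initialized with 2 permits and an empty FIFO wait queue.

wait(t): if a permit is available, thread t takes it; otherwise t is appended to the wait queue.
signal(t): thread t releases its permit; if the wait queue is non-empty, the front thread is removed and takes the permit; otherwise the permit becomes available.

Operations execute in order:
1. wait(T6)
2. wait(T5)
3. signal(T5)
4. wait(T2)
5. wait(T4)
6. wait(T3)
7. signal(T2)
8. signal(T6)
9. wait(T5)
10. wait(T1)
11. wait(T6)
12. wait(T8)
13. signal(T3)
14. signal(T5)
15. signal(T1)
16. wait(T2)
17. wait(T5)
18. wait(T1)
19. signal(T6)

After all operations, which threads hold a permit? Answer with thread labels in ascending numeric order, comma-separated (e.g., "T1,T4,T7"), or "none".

Answer: T4,T8

Derivation:
Step 1: wait(T6) -> count=1 queue=[] holders={T6}
Step 2: wait(T5) -> count=0 queue=[] holders={T5,T6}
Step 3: signal(T5) -> count=1 queue=[] holders={T6}
Step 4: wait(T2) -> count=0 queue=[] holders={T2,T6}
Step 5: wait(T4) -> count=0 queue=[T4] holders={T2,T6}
Step 6: wait(T3) -> count=0 queue=[T4,T3] holders={T2,T6}
Step 7: signal(T2) -> count=0 queue=[T3] holders={T4,T6}
Step 8: signal(T6) -> count=0 queue=[] holders={T3,T4}
Step 9: wait(T5) -> count=0 queue=[T5] holders={T3,T4}
Step 10: wait(T1) -> count=0 queue=[T5,T1] holders={T3,T4}
Step 11: wait(T6) -> count=0 queue=[T5,T1,T6] holders={T3,T4}
Step 12: wait(T8) -> count=0 queue=[T5,T1,T6,T8] holders={T3,T4}
Step 13: signal(T3) -> count=0 queue=[T1,T6,T8] holders={T4,T5}
Step 14: signal(T5) -> count=0 queue=[T6,T8] holders={T1,T4}
Step 15: signal(T1) -> count=0 queue=[T8] holders={T4,T6}
Step 16: wait(T2) -> count=0 queue=[T8,T2] holders={T4,T6}
Step 17: wait(T5) -> count=0 queue=[T8,T2,T5] holders={T4,T6}
Step 18: wait(T1) -> count=0 queue=[T8,T2,T5,T1] holders={T4,T6}
Step 19: signal(T6) -> count=0 queue=[T2,T5,T1] holders={T4,T8}
Final holders: T4,T8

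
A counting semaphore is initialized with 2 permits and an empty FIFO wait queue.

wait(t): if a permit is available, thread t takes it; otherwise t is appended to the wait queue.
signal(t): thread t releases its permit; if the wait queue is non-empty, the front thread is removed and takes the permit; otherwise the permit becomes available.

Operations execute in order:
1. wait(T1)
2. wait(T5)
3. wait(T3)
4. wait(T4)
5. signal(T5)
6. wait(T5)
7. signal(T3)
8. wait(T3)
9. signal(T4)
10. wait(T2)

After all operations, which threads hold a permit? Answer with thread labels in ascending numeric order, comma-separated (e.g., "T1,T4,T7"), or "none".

Step 1: wait(T1) -> count=1 queue=[] holders={T1}
Step 2: wait(T5) -> count=0 queue=[] holders={T1,T5}
Step 3: wait(T3) -> count=0 queue=[T3] holders={T1,T5}
Step 4: wait(T4) -> count=0 queue=[T3,T4] holders={T1,T5}
Step 5: signal(T5) -> count=0 queue=[T4] holders={T1,T3}
Step 6: wait(T5) -> count=0 queue=[T4,T5] holders={T1,T3}
Step 7: signal(T3) -> count=0 queue=[T5] holders={T1,T4}
Step 8: wait(T3) -> count=0 queue=[T5,T3] holders={T1,T4}
Step 9: signal(T4) -> count=0 queue=[T3] holders={T1,T5}
Step 10: wait(T2) -> count=0 queue=[T3,T2] holders={T1,T5}
Final holders: T1,T5

Answer: T1,T5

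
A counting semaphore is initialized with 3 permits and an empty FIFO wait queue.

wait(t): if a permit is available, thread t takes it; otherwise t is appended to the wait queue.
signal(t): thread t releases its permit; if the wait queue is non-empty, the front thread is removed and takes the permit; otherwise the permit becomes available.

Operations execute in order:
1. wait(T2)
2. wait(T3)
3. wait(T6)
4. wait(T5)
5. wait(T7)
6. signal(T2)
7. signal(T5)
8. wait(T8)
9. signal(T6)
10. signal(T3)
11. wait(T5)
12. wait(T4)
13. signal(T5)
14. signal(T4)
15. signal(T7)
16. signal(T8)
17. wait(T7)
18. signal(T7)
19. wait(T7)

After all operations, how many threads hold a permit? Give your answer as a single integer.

Step 1: wait(T2) -> count=2 queue=[] holders={T2}
Step 2: wait(T3) -> count=1 queue=[] holders={T2,T3}
Step 3: wait(T6) -> count=0 queue=[] holders={T2,T3,T6}
Step 4: wait(T5) -> count=0 queue=[T5] holders={T2,T3,T6}
Step 5: wait(T7) -> count=0 queue=[T5,T7] holders={T2,T3,T6}
Step 6: signal(T2) -> count=0 queue=[T7] holders={T3,T5,T6}
Step 7: signal(T5) -> count=0 queue=[] holders={T3,T6,T7}
Step 8: wait(T8) -> count=0 queue=[T8] holders={T3,T6,T7}
Step 9: signal(T6) -> count=0 queue=[] holders={T3,T7,T8}
Step 10: signal(T3) -> count=1 queue=[] holders={T7,T8}
Step 11: wait(T5) -> count=0 queue=[] holders={T5,T7,T8}
Step 12: wait(T4) -> count=0 queue=[T4] holders={T5,T7,T8}
Step 13: signal(T5) -> count=0 queue=[] holders={T4,T7,T8}
Step 14: signal(T4) -> count=1 queue=[] holders={T7,T8}
Step 15: signal(T7) -> count=2 queue=[] holders={T8}
Step 16: signal(T8) -> count=3 queue=[] holders={none}
Step 17: wait(T7) -> count=2 queue=[] holders={T7}
Step 18: signal(T7) -> count=3 queue=[] holders={none}
Step 19: wait(T7) -> count=2 queue=[] holders={T7}
Final holders: {T7} -> 1 thread(s)

Answer: 1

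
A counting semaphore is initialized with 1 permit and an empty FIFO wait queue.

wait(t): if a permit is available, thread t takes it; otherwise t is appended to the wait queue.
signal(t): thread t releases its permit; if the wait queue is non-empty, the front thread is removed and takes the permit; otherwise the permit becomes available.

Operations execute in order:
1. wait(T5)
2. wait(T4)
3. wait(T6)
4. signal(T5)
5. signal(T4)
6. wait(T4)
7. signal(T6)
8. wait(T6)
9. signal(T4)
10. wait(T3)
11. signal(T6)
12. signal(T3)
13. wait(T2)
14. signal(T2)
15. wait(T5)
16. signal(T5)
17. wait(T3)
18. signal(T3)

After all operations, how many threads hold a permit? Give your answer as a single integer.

Step 1: wait(T5) -> count=0 queue=[] holders={T5}
Step 2: wait(T4) -> count=0 queue=[T4] holders={T5}
Step 3: wait(T6) -> count=0 queue=[T4,T6] holders={T5}
Step 4: signal(T5) -> count=0 queue=[T6] holders={T4}
Step 5: signal(T4) -> count=0 queue=[] holders={T6}
Step 6: wait(T4) -> count=0 queue=[T4] holders={T6}
Step 7: signal(T6) -> count=0 queue=[] holders={T4}
Step 8: wait(T6) -> count=0 queue=[T6] holders={T4}
Step 9: signal(T4) -> count=0 queue=[] holders={T6}
Step 10: wait(T3) -> count=0 queue=[T3] holders={T6}
Step 11: signal(T6) -> count=0 queue=[] holders={T3}
Step 12: signal(T3) -> count=1 queue=[] holders={none}
Step 13: wait(T2) -> count=0 queue=[] holders={T2}
Step 14: signal(T2) -> count=1 queue=[] holders={none}
Step 15: wait(T5) -> count=0 queue=[] holders={T5}
Step 16: signal(T5) -> count=1 queue=[] holders={none}
Step 17: wait(T3) -> count=0 queue=[] holders={T3}
Step 18: signal(T3) -> count=1 queue=[] holders={none}
Final holders: {none} -> 0 thread(s)

Answer: 0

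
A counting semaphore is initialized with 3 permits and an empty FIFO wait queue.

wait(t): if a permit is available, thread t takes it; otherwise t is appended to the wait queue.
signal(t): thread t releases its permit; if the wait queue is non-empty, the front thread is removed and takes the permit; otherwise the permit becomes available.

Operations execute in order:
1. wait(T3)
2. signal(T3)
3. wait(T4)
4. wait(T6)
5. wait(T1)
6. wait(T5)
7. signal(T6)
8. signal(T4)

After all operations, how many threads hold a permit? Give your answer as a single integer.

Answer: 2

Derivation:
Step 1: wait(T3) -> count=2 queue=[] holders={T3}
Step 2: signal(T3) -> count=3 queue=[] holders={none}
Step 3: wait(T4) -> count=2 queue=[] holders={T4}
Step 4: wait(T6) -> count=1 queue=[] holders={T4,T6}
Step 5: wait(T1) -> count=0 queue=[] holders={T1,T4,T6}
Step 6: wait(T5) -> count=0 queue=[T5] holders={T1,T4,T6}
Step 7: signal(T6) -> count=0 queue=[] holders={T1,T4,T5}
Step 8: signal(T4) -> count=1 queue=[] holders={T1,T5}
Final holders: {T1,T5} -> 2 thread(s)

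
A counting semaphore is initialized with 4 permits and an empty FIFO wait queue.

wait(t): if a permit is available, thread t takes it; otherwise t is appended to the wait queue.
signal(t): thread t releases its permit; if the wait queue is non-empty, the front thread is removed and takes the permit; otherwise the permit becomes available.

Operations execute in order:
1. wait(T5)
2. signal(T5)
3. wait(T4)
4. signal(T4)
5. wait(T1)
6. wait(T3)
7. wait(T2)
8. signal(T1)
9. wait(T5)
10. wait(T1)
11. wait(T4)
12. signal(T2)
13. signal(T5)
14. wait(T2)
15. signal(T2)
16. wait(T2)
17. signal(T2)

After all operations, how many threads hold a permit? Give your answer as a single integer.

Answer: 3

Derivation:
Step 1: wait(T5) -> count=3 queue=[] holders={T5}
Step 2: signal(T5) -> count=4 queue=[] holders={none}
Step 3: wait(T4) -> count=3 queue=[] holders={T4}
Step 4: signal(T4) -> count=4 queue=[] holders={none}
Step 5: wait(T1) -> count=3 queue=[] holders={T1}
Step 6: wait(T3) -> count=2 queue=[] holders={T1,T3}
Step 7: wait(T2) -> count=1 queue=[] holders={T1,T2,T3}
Step 8: signal(T1) -> count=2 queue=[] holders={T2,T3}
Step 9: wait(T5) -> count=1 queue=[] holders={T2,T3,T5}
Step 10: wait(T1) -> count=0 queue=[] holders={T1,T2,T3,T5}
Step 11: wait(T4) -> count=0 queue=[T4] holders={T1,T2,T3,T5}
Step 12: signal(T2) -> count=0 queue=[] holders={T1,T3,T4,T5}
Step 13: signal(T5) -> count=1 queue=[] holders={T1,T3,T4}
Step 14: wait(T2) -> count=0 queue=[] holders={T1,T2,T3,T4}
Step 15: signal(T2) -> count=1 queue=[] holders={T1,T3,T4}
Step 16: wait(T2) -> count=0 queue=[] holders={T1,T2,T3,T4}
Step 17: signal(T2) -> count=1 queue=[] holders={T1,T3,T4}
Final holders: {T1,T3,T4} -> 3 thread(s)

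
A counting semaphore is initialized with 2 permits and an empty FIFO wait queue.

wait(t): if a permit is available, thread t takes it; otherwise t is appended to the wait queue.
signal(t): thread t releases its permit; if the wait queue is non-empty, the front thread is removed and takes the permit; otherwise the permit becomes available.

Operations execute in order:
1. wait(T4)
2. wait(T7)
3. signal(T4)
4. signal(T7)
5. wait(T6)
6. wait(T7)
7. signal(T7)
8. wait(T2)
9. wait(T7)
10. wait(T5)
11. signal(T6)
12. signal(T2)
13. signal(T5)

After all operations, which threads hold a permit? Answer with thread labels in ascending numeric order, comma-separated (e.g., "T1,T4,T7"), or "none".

Answer: T7

Derivation:
Step 1: wait(T4) -> count=1 queue=[] holders={T4}
Step 2: wait(T7) -> count=0 queue=[] holders={T4,T7}
Step 3: signal(T4) -> count=1 queue=[] holders={T7}
Step 4: signal(T7) -> count=2 queue=[] holders={none}
Step 5: wait(T6) -> count=1 queue=[] holders={T6}
Step 6: wait(T7) -> count=0 queue=[] holders={T6,T7}
Step 7: signal(T7) -> count=1 queue=[] holders={T6}
Step 8: wait(T2) -> count=0 queue=[] holders={T2,T6}
Step 9: wait(T7) -> count=0 queue=[T7] holders={T2,T6}
Step 10: wait(T5) -> count=0 queue=[T7,T5] holders={T2,T6}
Step 11: signal(T6) -> count=0 queue=[T5] holders={T2,T7}
Step 12: signal(T2) -> count=0 queue=[] holders={T5,T7}
Step 13: signal(T5) -> count=1 queue=[] holders={T7}
Final holders: T7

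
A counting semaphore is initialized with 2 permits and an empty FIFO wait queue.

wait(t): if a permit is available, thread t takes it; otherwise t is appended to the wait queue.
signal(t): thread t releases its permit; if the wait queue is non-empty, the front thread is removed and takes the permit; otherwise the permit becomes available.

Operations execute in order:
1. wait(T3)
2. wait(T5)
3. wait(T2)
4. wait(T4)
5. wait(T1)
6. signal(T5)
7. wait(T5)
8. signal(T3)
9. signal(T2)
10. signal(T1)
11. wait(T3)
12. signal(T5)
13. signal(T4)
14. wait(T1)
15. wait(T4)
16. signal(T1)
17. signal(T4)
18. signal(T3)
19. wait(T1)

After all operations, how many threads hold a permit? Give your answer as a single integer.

Answer: 1

Derivation:
Step 1: wait(T3) -> count=1 queue=[] holders={T3}
Step 2: wait(T5) -> count=0 queue=[] holders={T3,T5}
Step 3: wait(T2) -> count=0 queue=[T2] holders={T3,T5}
Step 4: wait(T4) -> count=0 queue=[T2,T4] holders={T3,T5}
Step 5: wait(T1) -> count=0 queue=[T2,T4,T1] holders={T3,T5}
Step 6: signal(T5) -> count=0 queue=[T4,T1] holders={T2,T3}
Step 7: wait(T5) -> count=0 queue=[T4,T1,T5] holders={T2,T3}
Step 8: signal(T3) -> count=0 queue=[T1,T5] holders={T2,T4}
Step 9: signal(T2) -> count=0 queue=[T5] holders={T1,T4}
Step 10: signal(T1) -> count=0 queue=[] holders={T4,T5}
Step 11: wait(T3) -> count=0 queue=[T3] holders={T4,T5}
Step 12: signal(T5) -> count=0 queue=[] holders={T3,T4}
Step 13: signal(T4) -> count=1 queue=[] holders={T3}
Step 14: wait(T1) -> count=0 queue=[] holders={T1,T3}
Step 15: wait(T4) -> count=0 queue=[T4] holders={T1,T3}
Step 16: signal(T1) -> count=0 queue=[] holders={T3,T4}
Step 17: signal(T4) -> count=1 queue=[] holders={T3}
Step 18: signal(T3) -> count=2 queue=[] holders={none}
Step 19: wait(T1) -> count=1 queue=[] holders={T1}
Final holders: {T1} -> 1 thread(s)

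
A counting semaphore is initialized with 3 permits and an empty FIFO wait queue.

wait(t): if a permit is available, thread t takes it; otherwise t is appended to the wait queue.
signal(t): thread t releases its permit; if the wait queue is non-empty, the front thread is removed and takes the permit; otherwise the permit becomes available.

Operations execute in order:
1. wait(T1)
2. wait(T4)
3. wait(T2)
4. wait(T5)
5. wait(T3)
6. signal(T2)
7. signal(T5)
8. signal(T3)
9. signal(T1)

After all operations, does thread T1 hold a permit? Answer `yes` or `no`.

Answer: no

Derivation:
Step 1: wait(T1) -> count=2 queue=[] holders={T1}
Step 2: wait(T4) -> count=1 queue=[] holders={T1,T4}
Step 3: wait(T2) -> count=0 queue=[] holders={T1,T2,T4}
Step 4: wait(T5) -> count=0 queue=[T5] holders={T1,T2,T4}
Step 5: wait(T3) -> count=0 queue=[T5,T3] holders={T1,T2,T4}
Step 6: signal(T2) -> count=0 queue=[T3] holders={T1,T4,T5}
Step 7: signal(T5) -> count=0 queue=[] holders={T1,T3,T4}
Step 8: signal(T3) -> count=1 queue=[] holders={T1,T4}
Step 9: signal(T1) -> count=2 queue=[] holders={T4}
Final holders: {T4} -> T1 not in holders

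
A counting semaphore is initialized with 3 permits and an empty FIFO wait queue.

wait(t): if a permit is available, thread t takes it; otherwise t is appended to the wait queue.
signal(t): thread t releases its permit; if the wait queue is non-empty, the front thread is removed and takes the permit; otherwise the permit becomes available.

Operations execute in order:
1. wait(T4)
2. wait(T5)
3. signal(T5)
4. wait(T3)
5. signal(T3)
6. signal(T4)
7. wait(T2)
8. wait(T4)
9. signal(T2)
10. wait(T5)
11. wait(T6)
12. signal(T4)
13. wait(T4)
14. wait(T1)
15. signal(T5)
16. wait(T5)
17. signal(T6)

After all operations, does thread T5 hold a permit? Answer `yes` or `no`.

Step 1: wait(T4) -> count=2 queue=[] holders={T4}
Step 2: wait(T5) -> count=1 queue=[] holders={T4,T5}
Step 3: signal(T5) -> count=2 queue=[] holders={T4}
Step 4: wait(T3) -> count=1 queue=[] holders={T3,T4}
Step 5: signal(T3) -> count=2 queue=[] holders={T4}
Step 6: signal(T4) -> count=3 queue=[] holders={none}
Step 7: wait(T2) -> count=2 queue=[] holders={T2}
Step 8: wait(T4) -> count=1 queue=[] holders={T2,T4}
Step 9: signal(T2) -> count=2 queue=[] holders={T4}
Step 10: wait(T5) -> count=1 queue=[] holders={T4,T5}
Step 11: wait(T6) -> count=0 queue=[] holders={T4,T5,T6}
Step 12: signal(T4) -> count=1 queue=[] holders={T5,T6}
Step 13: wait(T4) -> count=0 queue=[] holders={T4,T5,T6}
Step 14: wait(T1) -> count=0 queue=[T1] holders={T4,T5,T6}
Step 15: signal(T5) -> count=0 queue=[] holders={T1,T4,T6}
Step 16: wait(T5) -> count=0 queue=[T5] holders={T1,T4,T6}
Step 17: signal(T6) -> count=0 queue=[] holders={T1,T4,T5}
Final holders: {T1,T4,T5} -> T5 in holders

Answer: yes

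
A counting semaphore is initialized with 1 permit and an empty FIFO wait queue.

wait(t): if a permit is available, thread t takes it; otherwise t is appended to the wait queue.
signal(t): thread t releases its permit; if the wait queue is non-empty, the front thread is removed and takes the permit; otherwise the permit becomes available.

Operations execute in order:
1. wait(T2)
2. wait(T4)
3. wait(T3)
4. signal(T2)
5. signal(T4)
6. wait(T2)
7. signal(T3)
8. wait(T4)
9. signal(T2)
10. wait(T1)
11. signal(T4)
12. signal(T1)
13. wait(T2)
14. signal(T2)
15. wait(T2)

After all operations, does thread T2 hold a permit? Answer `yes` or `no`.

Answer: yes

Derivation:
Step 1: wait(T2) -> count=0 queue=[] holders={T2}
Step 2: wait(T4) -> count=0 queue=[T4] holders={T2}
Step 3: wait(T3) -> count=0 queue=[T4,T3] holders={T2}
Step 4: signal(T2) -> count=0 queue=[T3] holders={T4}
Step 5: signal(T4) -> count=0 queue=[] holders={T3}
Step 6: wait(T2) -> count=0 queue=[T2] holders={T3}
Step 7: signal(T3) -> count=0 queue=[] holders={T2}
Step 8: wait(T4) -> count=0 queue=[T4] holders={T2}
Step 9: signal(T2) -> count=0 queue=[] holders={T4}
Step 10: wait(T1) -> count=0 queue=[T1] holders={T4}
Step 11: signal(T4) -> count=0 queue=[] holders={T1}
Step 12: signal(T1) -> count=1 queue=[] holders={none}
Step 13: wait(T2) -> count=0 queue=[] holders={T2}
Step 14: signal(T2) -> count=1 queue=[] holders={none}
Step 15: wait(T2) -> count=0 queue=[] holders={T2}
Final holders: {T2} -> T2 in holders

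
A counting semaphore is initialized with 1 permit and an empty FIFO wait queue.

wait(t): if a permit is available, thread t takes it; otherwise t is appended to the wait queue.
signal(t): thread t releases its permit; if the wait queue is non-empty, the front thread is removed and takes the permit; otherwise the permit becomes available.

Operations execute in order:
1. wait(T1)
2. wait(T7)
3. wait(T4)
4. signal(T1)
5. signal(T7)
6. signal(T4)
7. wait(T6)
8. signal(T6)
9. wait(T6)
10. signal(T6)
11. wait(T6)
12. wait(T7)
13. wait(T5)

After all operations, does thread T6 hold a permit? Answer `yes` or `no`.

Answer: yes

Derivation:
Step 1: wait(T1) -> count=0 queue=[] holders={T1}
Step 2: wait(T7) -> count=0 queue=[T7] holders={T1}
Step 3: wait(T4) -> count=0 queue=[T7,T4] holders={T1}
Step 4: signal(T1) -> count=0 queue=[T4] holders={T7}
Step 5: signal(T7) -> count=0 queue=[] holders={T4}
Step 6: signal(T4) -> count=1 queue=[] holders={none}
Step 7: wait(T6) -> count=0 queue=[] holders={T6}
Step 8: signal(T6) -> count=1 queue=[] holders={none}
Step 9: wait(T6) -> count=0 queue=[] holders={T6}
Step 10: signal(T6) -> count=1 queue=[] holders={none}
Step 11: wait(T6) -> count=0 queue=[] holders={T6}
Step 12: wait(T7) -> count=0 queue=[T7] holders={T6}
Step 13: wait(T5) -> count=0 queue=[T7,T5] holders={T6}
Final holders: {T6} -> T6 in holders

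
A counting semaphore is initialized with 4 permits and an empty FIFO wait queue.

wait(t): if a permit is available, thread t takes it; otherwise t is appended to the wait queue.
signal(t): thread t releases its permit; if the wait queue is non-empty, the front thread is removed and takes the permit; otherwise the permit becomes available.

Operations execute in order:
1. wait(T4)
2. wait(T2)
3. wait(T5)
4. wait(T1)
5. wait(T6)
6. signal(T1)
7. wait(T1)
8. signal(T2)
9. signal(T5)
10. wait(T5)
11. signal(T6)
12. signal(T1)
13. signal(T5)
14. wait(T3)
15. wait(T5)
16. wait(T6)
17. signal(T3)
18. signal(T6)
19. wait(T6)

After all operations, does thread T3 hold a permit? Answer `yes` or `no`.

Step 1: wait(T4) -> count=3 queue=[] holders={T4}
Step 2: wait(T2) -> count=2 queue=[] holders={T2,T4}
Step 3: wait(T5) -> count=1 queue=[] holders={T2,T4,T5}
Step 4: wait(T1) -> count=0 queue=[] holders={T1,T2,T4,T5}
Step 5: wait(T6) -> count=0 queue=[T6] holders={T1,T2,T4,T5}
Step 6: signal(T1) -> count=0 queue=[] holders={T2,T4,T5,T6}
Step 7: wait(T1) -> count=0 queue=[T1] holders={T2,T4,T5,T6}
Step 8: signal(T2) -> count=0 queue=[] holders={T1,T4,T5,T6}
Step 9: signal(T5) -> count=1 queue=[] holders={T1,T4,T6}
Step 10: wait(T5) -> count=0 queue=[] holders={T1,T4,T5,T6}
Step 11: signal(T6) -> count=1 queue=[] holders={T1,T4,T5}
Step 12: signal(T1) -> count=2 queue=[] holders={T4,T5}
Step 13: signal(T5) -> count=3 queue=[] holders={T4}
Step 14: wait(T3) -> count=2 queue=[] holders={T3,T4}
Step 15: wait(T5) -> count=1 queue=[] holders={T3,T4,T5}
Step 16: wait(T6) -> count=0 queue=[] holders={T3,T4,T5,T6}
Step 17: signal(T3) -> count=1 queue=[] holders={T4,T5,T6}
Step 18: signal(T6) -> count=2 queue=[] holders={T4,T5}
Step 19: wait(T6) -> count=1 queue=[] holders={T4,T5,T6}
Final holders: {T4,T5,T6} -> T3 not in holders

Answer: no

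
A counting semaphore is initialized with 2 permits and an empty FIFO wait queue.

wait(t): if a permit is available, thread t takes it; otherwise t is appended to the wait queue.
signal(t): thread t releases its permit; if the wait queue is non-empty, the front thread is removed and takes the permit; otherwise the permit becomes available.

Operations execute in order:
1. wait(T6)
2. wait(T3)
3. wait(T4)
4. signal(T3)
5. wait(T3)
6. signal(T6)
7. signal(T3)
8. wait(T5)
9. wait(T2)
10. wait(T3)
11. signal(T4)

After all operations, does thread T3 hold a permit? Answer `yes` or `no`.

Answer: no

Derivation:
Step 1: wait(T6) -> count=1 queue=[] holders={T6}
Step 2: wait(T3) -> count=0 queue=[] holders={T3,T6}
Step 3: wait(T4) -> count=0 queue=[T4] holders={T3,T6}
Step 4: signal(T3) -> count=0 queue=[] holders={T4,T6}
Step 5: wait(T3) -> count=0 queue=[T3] holders={T4,T6}
Step 6: signal(T6) -> count=0 queue=[] holders={T3,T4}
Step 7: signal(T3) -> count=1 queue=[] holders={T4}
Step 8: wait(T5) -> count=0 queue=[] holders={T4,T5}
Step 9: wait(T2) -> count=0 queue=[T2] holders={T4,T5}
Step 10: wait(T3) -> count=0 queue=[T2,T3] holders={T4,T5}
Step 11: signal(T4) -> count=0 queue=[T3] holders={T2,T5}
Final holders: {T2,T5} -> T3 not in holders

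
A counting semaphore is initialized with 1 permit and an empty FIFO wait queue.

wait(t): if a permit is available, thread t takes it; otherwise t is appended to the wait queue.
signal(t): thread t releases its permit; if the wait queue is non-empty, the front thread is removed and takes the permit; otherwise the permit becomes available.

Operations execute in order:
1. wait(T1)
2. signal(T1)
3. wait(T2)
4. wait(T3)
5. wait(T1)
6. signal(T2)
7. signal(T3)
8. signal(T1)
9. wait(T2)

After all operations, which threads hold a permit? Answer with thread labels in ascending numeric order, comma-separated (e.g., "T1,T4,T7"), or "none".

Answer: T2

Derivation:
Step 1: wait(T1) -> count=0 queue=[] holders={T1}
Step 2: signal(T1) -> count=1 queue=[] holders={none}
Step 3: wait(T2) -> count=0 queue=[] holders={T2}
Step 4: wait(T3) -> count=0 queue=[T3] holders={T2}
Step 5: wait(T1) -> count=0 queue=[T3,T1] holders={T2}
Step 6: signal(T2) -> count=0 queue=[T1] holders={T3}
Step 7: signal(T3) -> count=0 queue=[] holders={T1}
Step 8: signal(T1) -> count=1 queue=[] holders={none}
Step 9: wait(T2) -> count=0 queue=[] holders={T2}
Final holders: T2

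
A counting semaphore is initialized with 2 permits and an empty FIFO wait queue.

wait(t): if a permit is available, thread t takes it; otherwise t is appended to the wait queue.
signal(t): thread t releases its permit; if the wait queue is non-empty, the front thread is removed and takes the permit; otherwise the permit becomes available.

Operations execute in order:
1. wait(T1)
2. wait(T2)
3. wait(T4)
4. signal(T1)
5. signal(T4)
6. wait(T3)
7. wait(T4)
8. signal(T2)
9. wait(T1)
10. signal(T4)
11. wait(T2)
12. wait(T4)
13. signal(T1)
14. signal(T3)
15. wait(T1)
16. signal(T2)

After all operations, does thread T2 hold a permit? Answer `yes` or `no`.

Answer: no

Derivation:
Step 1: wait(T1) -> count=1 queue=[] holders={T1}
Step 2: wait(T2) -> count=0 queue=[] holders={T1,T2}
Step 3: wait(T4) -> count=0 queue=[T4] holders={T1,T2}
Step 4: signal(T1) -> count=0 queue=[] holders={T2,T4}
Step 5: signal(T4) -> count=1 queue=[] holders={T2}
Step 6: wait(T3) -> count=0 queue=[] holders={T2,T3}
Step 7: wait(T4) -> count=0 queue=[T4] holders={T2,T3}
Step 8: signal(T2) -> count=0 queue=[] holders={T3,T4}
Step 9: wait(T1) -> count=0 queue=[T1] holders={T3,T4}
Step 10: signal(T4) -> count=0 queue=[] holders={T1,T3}
Step 11: wait(T2) -> count=0 queue=[T2] holders={T1,T3}
Step 12: wait(T4) -> count=0 queue=[T2,T4] holders={T1,T3}
Step 13: signal(T1) -> count=0 queue=[T4] holders={T2,T3}
Step 14: signal(T3) -> count=0 queue=[] holders={T2,T4}
Step 15: wait(T1) -> count=0 queue=[T1] holders={T2,T4}
Step 16: signal(T2) -> count=0 queue=[] holders={T1,T4}
Final holders: {T1,T4} -> T2 not in holders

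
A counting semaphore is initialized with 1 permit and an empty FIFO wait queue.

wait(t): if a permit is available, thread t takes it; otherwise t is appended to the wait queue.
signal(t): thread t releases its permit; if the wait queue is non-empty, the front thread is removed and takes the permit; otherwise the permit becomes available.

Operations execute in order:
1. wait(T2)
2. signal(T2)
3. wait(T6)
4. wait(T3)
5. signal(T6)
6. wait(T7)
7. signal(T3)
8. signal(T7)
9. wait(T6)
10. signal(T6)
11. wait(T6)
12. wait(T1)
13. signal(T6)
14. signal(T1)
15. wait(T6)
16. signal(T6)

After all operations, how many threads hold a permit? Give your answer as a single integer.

Step 1: wait(T2) -> count=0 queue=[] holders={T2}
Step 2: signal(T2) -> count=1 queue=[] holders={none}
Step 3: wait(T6) -> count=0 queue=[] holders={T6}
Step 4: wait(T3) -> count=0 queue=[T3] holders={T6}
Step 5: signal(T6) -> count=0 queue=[] holders={T3}
Step 6: wait(T7) -> count=0 queue=[T7] holders={T3}
Step 7: signal(T3) -> count=0 queue=[] holders={T7}
Step 8: signal(T7) -> count=1 queue=[] holders={none}
Step 9: wait(T6) -> count=0 queue=[] holders={T6}
Step 10: signal(T6) -> count=1 queue=[] holders={none}
Step 11: wait(T6) -> count=0 queue=[] holders={T6}
Step 12: wait(T1) -> count=0 queue=[T1] holders={T6}
Step 13: signal(T6) -> count=0 queue=[] holders={T1}
Step 14: signal(T1) -> count=1 queue=[] holders={none}
Step 15: wait(T6) -> count=0 queue=[] holders={T6}
Step 16: signal(T6) -> count=1 queue=[] holders={none}
Final holders: {none} -> 0 thread(s)

Answer: 0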